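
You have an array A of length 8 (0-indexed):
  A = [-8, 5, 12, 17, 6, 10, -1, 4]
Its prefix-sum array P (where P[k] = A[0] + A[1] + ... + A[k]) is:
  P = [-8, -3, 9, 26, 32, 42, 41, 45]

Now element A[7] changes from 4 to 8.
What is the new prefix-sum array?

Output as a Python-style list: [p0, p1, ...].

Answer: [-8, -3, 9, 26, 32, 42, 41, 49]

Derivation:
Change: A[7] 4 -> 8, delta = 4
P[k] for k < 7: unchanged (A[7] not included)
P[k] for k >= 7: shift by delta = 4
  P[0] = -8 + 0 = -8
  P[1] = -3 + 0 = -3
  P[2] = 9 + 0 = 9
  P[3] = 26 + 0 = 26
  P[4] = 32 + 0 = 32
  P[5] = 42 + 0 = 42
  P[6] = 41 + 0 = 41
  P[7] = 45 + 4 = 49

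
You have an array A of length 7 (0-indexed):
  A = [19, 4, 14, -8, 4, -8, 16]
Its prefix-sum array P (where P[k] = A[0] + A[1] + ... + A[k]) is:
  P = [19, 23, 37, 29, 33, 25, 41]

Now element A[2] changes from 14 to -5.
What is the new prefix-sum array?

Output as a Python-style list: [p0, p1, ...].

Answer: [19, 23, 18, 10, 14, 6, 22]

Derivation:
Change: A[2] 14 -> -5, delta = -19
P[k] for k < 2: unchanged (A[2] not included)
P[k] for k >= 2: shift by delta = -19
  P[0] = 19 + 0 = 19
  P[1] = 23 + 0 = 23
  P[2] = 37 + -19 = 18
  P[3] = 29 + -19 = 10
  P[4] = 33 + -19 = 14
  P[5] = 25 + -19 = 6
  P[6] = 41 + -19 = 22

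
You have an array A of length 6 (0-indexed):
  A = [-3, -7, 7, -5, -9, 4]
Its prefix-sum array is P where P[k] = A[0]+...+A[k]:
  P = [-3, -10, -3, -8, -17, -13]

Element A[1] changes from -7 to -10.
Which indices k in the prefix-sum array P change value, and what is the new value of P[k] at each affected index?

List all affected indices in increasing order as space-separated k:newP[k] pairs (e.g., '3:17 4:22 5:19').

Answer: 1:-13 2:-6 3:-11 4:-20 5:-16

Derivation:
P[k] = A[0] + ... + A[k]
P[k] includes A[1] iff k >= 1
Affected indices: 1, 2, ..., 5; delta = -3
  P[1]: -10 + -3 = -13
  P[2]: -3 + -3 = -6
  P[3]: -8 + -3 = -11
  P[4]: -17 + -3 = -20
  P[5]: -13 + -3 = -16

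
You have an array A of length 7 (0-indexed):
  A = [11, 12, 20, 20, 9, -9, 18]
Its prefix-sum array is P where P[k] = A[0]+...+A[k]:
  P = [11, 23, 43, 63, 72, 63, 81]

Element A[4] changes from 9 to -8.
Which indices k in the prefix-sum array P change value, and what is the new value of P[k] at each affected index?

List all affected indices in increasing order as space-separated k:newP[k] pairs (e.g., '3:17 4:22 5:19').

Answer: 4:55 5:46 6:64

Derivation:
P[k] = A[0] + ... + A[k]
P[k] includes A[4] iff k >= 4
Affected indices: 4, 5, ..., 6; delta = -17
  P[4]: 72 + -17 = 55
  P[5]: 63 + -17 = 46
  P[6]: 81 + -17 = 64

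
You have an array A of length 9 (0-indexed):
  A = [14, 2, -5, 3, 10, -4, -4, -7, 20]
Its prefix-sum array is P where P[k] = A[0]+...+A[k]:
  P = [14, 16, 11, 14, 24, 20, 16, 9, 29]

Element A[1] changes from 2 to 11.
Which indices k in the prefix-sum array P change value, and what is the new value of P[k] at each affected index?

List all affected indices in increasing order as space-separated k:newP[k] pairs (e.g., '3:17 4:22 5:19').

Answer: 1:25 2:20 3:23 4:33 5:29 6:25 7:18 8:38

Derivation:
P[k] = A[0] + ... + A[k]
P[k] includes A[1] iff k >= 1
Affected indices: 1, 2, ..., 8; delta = 9
  P[1]: 16 + 9 = 25
  P[2]: 11 + 9 = 20
  P[3]: 14 + 9 = 23
  P[4]: 24 + 9 = 33
  P[5]: 20 + 9 = 29
  P[6]: 16 + 9 = 25
  P[7]: 9 + 9 = 18
  P[8]: 29 + 9 = 38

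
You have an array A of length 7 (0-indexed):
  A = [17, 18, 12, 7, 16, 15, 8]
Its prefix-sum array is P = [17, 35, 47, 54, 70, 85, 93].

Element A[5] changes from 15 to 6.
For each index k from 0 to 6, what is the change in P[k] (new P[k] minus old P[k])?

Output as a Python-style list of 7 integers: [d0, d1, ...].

Answer: [0, 0, 0, 0, 0, -9, -9]

Derivation:
Element change: A[5] 15 -> 6, delta = -9
For k < 5: P[k] unchanged, delta_P[k] = 0
For k >= 5: P[k] shifts by exactly -9
Delta array: [0, 0, 0, 0, 0, -9, -9]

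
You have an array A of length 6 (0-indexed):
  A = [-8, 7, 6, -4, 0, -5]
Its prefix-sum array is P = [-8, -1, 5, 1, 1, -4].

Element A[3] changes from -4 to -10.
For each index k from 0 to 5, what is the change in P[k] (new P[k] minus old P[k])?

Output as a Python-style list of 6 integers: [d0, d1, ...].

Element change: A[3] -4 -> -10, delta = -6
For k < 3: P[k] unchanged, delta_P[k] = 0
For k >= 3: P[k] shifts by exactly -6
Delta array: [0, 0, 0, -6, -6, -6]

Answer: [0, 0, 0, -6, -6, -6]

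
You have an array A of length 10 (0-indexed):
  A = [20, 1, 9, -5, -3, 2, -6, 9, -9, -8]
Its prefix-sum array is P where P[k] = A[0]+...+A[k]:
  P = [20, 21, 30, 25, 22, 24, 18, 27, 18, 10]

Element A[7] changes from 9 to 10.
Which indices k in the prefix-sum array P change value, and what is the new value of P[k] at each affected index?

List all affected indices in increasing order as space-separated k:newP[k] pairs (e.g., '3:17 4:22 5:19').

P[k] = A[0] + ... + A[k]
P[k] includes A[7] iff k >= 7
Affected indices: 7, 8, ..., 9; delta = 1
  P[7]: 27 + 1 = 28
  P[8]: 18 + 1 = 19
  P[9]: 10 + 1 = 11

Answer: 7:28 8:19 9:11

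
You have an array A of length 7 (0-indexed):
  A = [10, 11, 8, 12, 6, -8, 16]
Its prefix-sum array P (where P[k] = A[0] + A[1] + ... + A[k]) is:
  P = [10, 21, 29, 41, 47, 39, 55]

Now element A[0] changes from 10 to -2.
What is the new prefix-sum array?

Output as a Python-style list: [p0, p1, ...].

Change: A[0] 10 -> -2, delta = -12
P[k] for k < 0: unchanged (A[0] not included)
P[k] for k >= 0: shift by delta = -12
  P[0] = 10 + -12 = -2
  P[1] = 21 + -12 = 9
  P[2] = 29 + -12 = 17
  P[3] = 41 + -12 = 29
  P[4] = 47 + -12 = 35
  P[5] = 39 + -12 = 27
  P[6] = 55 + -12 = 43

Answer: [-2, 9, 17, 29, 35, 27, 43]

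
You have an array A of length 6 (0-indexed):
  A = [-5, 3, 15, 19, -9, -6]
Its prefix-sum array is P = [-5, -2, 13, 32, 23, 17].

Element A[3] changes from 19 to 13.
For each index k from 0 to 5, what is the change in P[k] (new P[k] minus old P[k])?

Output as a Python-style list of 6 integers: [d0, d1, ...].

Element change: A[3] 19 -> 13, delta = -6
For k < 3: P[k] unchanged, delta_P[k] = 0
For k >= 3: P[k] shifts by exactly -6
Delta array: [0, 0, 0, -6, -6, -6]

Answer: [0, 0, 0, -6, -6, -6]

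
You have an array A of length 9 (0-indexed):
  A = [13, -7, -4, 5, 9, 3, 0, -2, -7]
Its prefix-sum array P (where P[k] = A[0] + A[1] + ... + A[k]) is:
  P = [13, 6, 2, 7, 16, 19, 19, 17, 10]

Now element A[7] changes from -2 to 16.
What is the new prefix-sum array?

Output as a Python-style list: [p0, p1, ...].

Change: A[7] -2 -> 16, delta = 18
P[k] for k < 7: unchanged (A[7] not included)
P[k] for k >= 7: shift by delta = 18
  P[0] = 13 + 0 = 13
  P[1] = 6 + 0 = 6
  P[2] = 2 + 0 = 2
  P[3] = 7 + 0 = 7
  P[4] = 16 + 0 = 16
  P[5] = 19 + 0 = 19
  P[6] = 19 + 0 = 19
  P[7] = 17 + 18 = 35
  P[8] = 10 + 18 = 28

Answer: [13, 6, 2, 7, 16, 19, 19, 35, 28]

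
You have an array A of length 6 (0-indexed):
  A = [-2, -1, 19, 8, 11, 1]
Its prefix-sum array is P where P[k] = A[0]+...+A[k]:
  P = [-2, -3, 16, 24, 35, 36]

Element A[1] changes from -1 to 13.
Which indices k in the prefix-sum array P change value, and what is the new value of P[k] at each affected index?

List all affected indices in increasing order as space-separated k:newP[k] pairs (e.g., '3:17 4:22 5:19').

P[k] = A[0] + ... + A[k]
P[k] includes A[1] iff k >= 1
Affected indices: 1, 2, ..., 5; delta = 14
  P[1]: -3 + 14 = 11
  P[2]: 16 + 14 = 30
  P[3]: 24 + 14 = 38
  P[4]: 35 + 14 = 49
  P[5]: 36 + 14 = 50

Answer: 1:11 2:30 3:38 4:49 5:50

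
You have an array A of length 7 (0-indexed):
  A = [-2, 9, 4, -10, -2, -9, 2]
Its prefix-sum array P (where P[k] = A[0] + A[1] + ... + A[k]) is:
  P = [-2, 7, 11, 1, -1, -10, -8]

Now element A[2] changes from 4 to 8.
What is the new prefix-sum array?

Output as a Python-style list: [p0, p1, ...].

Change: A[2] 4 -> 8, delta = 4
P[k] for k < 2: unchanged (A[2] not included)
P[k] for k >= 2: shift by delta = 4
  P[0] = -2 + 0 = -2
  P[1] = 7 + 0 = 7
  P[2] = 11 + 4 = 15
  P[3] = 1 + 4 = 5
  P[4] = -1 + 4 = 3
  P[5] = -10 + 4 = -6
  P[6] = -8 + 4 = -4

Answer: [-2, 7, 15, 5, 3, -6, -4]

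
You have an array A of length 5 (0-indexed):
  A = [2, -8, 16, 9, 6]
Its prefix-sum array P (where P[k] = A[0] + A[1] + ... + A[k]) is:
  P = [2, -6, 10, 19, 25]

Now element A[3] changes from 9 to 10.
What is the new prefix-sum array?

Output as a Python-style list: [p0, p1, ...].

Answer: [2, -6, 10, 20, 26]

Derivation:
Change: A[3] 9 -> 10, delta = 1
P[k] for k < 3: unchanged (A[3] not included)
P[k] for k >= 3: shift by delta = 1
  P[0] = 2 + 0 = 2
  P[1] = -6 + 0 = -6
  P[2] = 10 + 0 = 10
  P[3] = 19 + 1 = 20
  P[4] = 25 + 1 = 26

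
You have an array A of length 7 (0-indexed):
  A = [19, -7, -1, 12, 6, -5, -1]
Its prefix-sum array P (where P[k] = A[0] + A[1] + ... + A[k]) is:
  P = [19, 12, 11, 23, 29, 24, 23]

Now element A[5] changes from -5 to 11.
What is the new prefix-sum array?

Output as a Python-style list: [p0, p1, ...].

Change: A[5] -5 -> 11, delta = 16
P[k] for k < 5: unchanged (A[5] not included)
P[k] for k >= 5: shift by delta = 16
  P[0] = 19 + 0 = 19
  P[1] = 12 + 0 = 12
  P[2] = 11 + 0 = 11
  P[3] = 23 + 0 = 23
  P[4] = 29 + 0 = 29
  P[5] = 24 + 16 = 40
  P[6] = 23 + 16 = 39

Answer: [19, 12, 11, 23, 29, 40, 39]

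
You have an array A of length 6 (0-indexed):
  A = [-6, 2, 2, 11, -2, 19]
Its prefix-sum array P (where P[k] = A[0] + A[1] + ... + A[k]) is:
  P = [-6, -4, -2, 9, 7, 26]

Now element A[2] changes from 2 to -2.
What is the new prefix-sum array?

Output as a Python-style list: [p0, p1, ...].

Change: A[2] 2 -> -2, delta = -4
P[k] for k < 2: unchanged (A[2] not included)
P[k] for k >= 2: shift by delta = -4
  P[0] = -6 + 0 = -6
  P[1] = -4 + 0 = -4
  P[2] = -2 + -4 = -6
  P[3] = 9 + -4 = 5
  P[4] = 7 + -4 = 3
  P[5] = 26 + -4 = 22

Answer: [-6, -4, -6, 5, 3, 22]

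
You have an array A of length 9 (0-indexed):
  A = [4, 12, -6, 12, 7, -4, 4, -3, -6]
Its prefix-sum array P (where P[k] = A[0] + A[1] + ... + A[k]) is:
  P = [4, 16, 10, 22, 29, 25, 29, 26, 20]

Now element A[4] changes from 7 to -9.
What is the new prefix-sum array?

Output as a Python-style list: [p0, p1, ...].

Answer: [4, 16, 10, 22, 13, 9, 13, 10, 4]

Derivation:
Change: A[4] 7 -> -9, delta = -16
P[k] for k < 4: unchanged (A[4] not included)
P[k] for k >= 4: shift by delta = -16
  P[0] = 4 + 0 = 4
  P[1] = 16 + 0 = 16
  P[2] = 10 + 0 = 10
  P[3] = 22 + 0 = 22
  P[4] = 29 + -16 = 13
  P[5] = 25 + -16 = 9
  P[6] = 29 + -16 = 13
  P[7] = 26 + -16 = 10
  P[8] = 20 + -16 = 4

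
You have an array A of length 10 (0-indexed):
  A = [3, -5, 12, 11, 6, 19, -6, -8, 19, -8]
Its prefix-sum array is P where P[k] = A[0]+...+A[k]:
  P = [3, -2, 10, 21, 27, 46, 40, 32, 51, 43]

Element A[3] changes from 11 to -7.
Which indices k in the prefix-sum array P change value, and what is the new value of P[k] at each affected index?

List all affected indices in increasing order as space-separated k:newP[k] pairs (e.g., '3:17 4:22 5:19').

Answer: 3:3 4:9 5:28 6:22 7:14 8:33 9:25

Derivation:
P[k] = A[0] + ... + A[k]
P[k] includes A[3] iff k >= 3
Affected indices: 3, 4, ..., 9; delta = -18
  P[3]: 21 + -18 = 3
  P[4]: 27 + -18 = 9
  P[5]: 46 + -18 = 28
  P[6]: 40 + -18 = 22
  P[7]: 32 + -18 = 14
  P[8]: 51 + -18 = 33
  P[9]: 43 + -18 = 25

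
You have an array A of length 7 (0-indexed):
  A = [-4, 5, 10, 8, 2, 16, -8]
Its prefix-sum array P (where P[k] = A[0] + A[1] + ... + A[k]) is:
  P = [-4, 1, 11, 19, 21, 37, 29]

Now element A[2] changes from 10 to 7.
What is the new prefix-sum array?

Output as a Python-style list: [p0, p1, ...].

Answer: [-4, 1, 8, 16, 18, 34, 26]

Derivation:
Change: A[2] 10 -> 7, delta = -3
P[k] for k < 2: unchanged (A[2] not included)
P[k] for k >= 2: shift by delta = -3
  P[0] = -4 + 0 = -4
  P[1] = 1 + 0 = 1
  P[2] = 11 + -3 = 8
  P[3] = 19 + -3 = 16
  P[4] = 21 + -3 = 18
  P[5] = 37 + -3 = 34
  P[6] = 29 + -3 = 26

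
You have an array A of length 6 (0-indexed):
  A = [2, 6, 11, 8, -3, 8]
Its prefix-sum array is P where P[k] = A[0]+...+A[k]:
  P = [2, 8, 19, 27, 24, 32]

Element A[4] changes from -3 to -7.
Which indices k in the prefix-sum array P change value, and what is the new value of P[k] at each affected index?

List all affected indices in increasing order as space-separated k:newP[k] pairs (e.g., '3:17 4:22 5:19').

P[k] = A[0] + ... + A[k]
P[k] includes A[4] iff k >= 4
Affected indices: 4, 5, ..., 5; delta = -4
  P[4]: 24 + -4 = 20
  P[5]: 32 + -4 = 28

Answer: 4:20 5:28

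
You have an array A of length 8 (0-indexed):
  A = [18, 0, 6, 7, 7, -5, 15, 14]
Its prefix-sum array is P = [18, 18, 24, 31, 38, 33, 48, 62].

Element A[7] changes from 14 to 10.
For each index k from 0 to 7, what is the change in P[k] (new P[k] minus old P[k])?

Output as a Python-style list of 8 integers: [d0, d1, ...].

Element change: A[7] 14 -> 10, delta = -4
For k < 7: P[k] unchanged, delta_P[k] = 0
For k >= 7: P[k] shifts by exactly -4
Delta array: [0, 0, 0, 0, 0, 0, 0, -4]

Answer: [0, 0, 0, 0, 0, 0, 0, -4]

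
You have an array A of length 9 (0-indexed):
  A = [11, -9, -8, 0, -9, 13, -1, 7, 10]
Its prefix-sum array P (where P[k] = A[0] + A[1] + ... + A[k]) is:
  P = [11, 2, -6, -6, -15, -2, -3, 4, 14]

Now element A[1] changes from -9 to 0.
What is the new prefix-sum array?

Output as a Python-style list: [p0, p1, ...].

Change: A[1] -9 -> 0, delta = 9
P[k] for k < 1: unchanged (A[1] not included)
P[k] for k >= 1: shift by delta = 9
  P[0] = 11 + 0 = 11
  P[1] = 2 + 9 = 11
  P[2] = -6 + 9 = 3
  P[3] = -6 + 9 = 3
  P[4] = -15 + 9 = -6
  P[5] = -2 + 9 = 7
  P[6] = -3 + 9 = 6
  P[7] = 4 + 9 = 13
  P[8] = 14 + 9 = 23

Answer: [11, 11, 3, 3, -6, 7, 6, 13, 23]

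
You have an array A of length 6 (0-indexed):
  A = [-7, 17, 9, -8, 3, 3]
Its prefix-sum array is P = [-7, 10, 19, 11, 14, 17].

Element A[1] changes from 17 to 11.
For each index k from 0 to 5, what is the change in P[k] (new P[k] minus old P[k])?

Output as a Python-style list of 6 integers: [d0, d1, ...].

Answer: [0, -6, -6, -6, -6, -6]

Derivation:
Element change: A[1] 17 -> 11, delta = -6
For k < 1: P[k] unchanged, delta_P[k] = 0
For k >= 1: P[k] shifts by exactly -6
Delta array: [0, -6, -6, -6, -6, -6]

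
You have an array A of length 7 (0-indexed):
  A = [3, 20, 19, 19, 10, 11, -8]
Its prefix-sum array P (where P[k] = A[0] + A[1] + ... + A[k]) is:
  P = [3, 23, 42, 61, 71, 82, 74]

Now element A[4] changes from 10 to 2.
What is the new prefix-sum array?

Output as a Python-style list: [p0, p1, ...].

Change: A[4] 10 -> 2, delta = -8
P[k] for k < 4: unchanged (A[4] not included)
P[k] for k >= 4: shift by delta = -8
  P[0] = 3 + 0 = 3
  P[1] = 23 + 0 = 23
  P[2] = 42 + 0 = 42
  P[3] = 61 + 0 = 61
  P[4] = 71 + -8 = 63
  P[5] = 82 + -8 = 74
  P[6] = 74 + -8 = 66

Answer: [3, 23, 42, 61, 63, 74, 66]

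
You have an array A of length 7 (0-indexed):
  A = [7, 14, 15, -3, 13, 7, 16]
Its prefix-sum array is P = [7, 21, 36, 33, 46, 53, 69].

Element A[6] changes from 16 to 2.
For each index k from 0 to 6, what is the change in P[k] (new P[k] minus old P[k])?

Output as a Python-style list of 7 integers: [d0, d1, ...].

Answer: [0, 0, 0, 0, 0, 0, -14]

Derivation:
Element change: A[6] 16 -> 2, delta = -14
For k < 6: P[k] unchanged, delta_P[k] = 0
For k >= 6: P[k] shifts by exactly -14
Delta array: [0, 0, 0, 0, 0, 0, -14]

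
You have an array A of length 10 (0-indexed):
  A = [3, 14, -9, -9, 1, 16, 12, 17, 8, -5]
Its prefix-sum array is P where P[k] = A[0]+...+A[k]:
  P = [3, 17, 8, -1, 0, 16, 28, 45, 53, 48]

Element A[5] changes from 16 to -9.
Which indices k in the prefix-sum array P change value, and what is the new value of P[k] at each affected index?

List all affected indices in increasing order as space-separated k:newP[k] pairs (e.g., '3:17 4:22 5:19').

P[k] = A[0] + ... + A[k]
P[k] includes A[5] iff k >= 5
Affected indices: 5, 6, ..., 9; delta = -25
  P[5]: 16 + -25 = -9
  P[6]: 28 + -25 = 3
  P[7]: 45 + -25 = 20
  P[8]: 53 + -25 = 28
  P[9]: 48 + -25 = 23

Answer: 5:-9 6:3 7:20 8:28 9:23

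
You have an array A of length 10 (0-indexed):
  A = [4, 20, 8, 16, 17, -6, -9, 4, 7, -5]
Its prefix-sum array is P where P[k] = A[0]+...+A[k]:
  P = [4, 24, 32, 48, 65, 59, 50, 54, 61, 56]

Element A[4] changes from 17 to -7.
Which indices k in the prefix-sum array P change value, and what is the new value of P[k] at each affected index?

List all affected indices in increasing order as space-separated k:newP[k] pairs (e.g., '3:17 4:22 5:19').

Answer: 4:41 5:35 6:26 7:30 8:37 9:32

Derivation:
P[k] = A[0] + ... + A[k]
P[k] includes A[4] iff k >= 4
Affected indices: 4, 5, ..., 9; delta = -24
  P[4]: 65 + -24 = 41
  P[5]: 59 + -24 = 35
  P[6]: 50 + -24 = 26
  P[7]: 54 + -24 = 30
  P[8]: 61 + -24 = 37
  P[9]: 56 + -24 = 32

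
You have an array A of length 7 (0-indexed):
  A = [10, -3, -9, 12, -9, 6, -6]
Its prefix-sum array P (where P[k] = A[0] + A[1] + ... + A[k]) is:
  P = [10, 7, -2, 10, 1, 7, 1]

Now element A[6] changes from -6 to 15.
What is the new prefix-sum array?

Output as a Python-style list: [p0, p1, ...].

Change: A[6] -6 -> 15, delta = 21
P[k] for k < 6: unchanged (A[6] not included)
P[k] for k >= 6: shift by delta = 21
  P[0] = 10 + 0 = 10
  P[1] = 7 + 0 = 7
  P[2] = -2 + 0 = -2
  P[3] = 10 + 0 = 10
  P[4] = 1 + 0 = 1
  P[5] = 7 + 0 = 7
  P[6] = 1 + 21 = 22

Answer: [10, 7, -2, 10, 1, 7, 22]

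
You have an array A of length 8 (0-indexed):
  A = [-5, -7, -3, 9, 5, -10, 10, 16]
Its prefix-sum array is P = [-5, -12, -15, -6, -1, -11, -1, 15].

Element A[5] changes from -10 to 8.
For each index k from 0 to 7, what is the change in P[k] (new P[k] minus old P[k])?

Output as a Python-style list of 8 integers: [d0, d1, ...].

Answer: [0, 0, 0, 0, 0, 18, 18, 18]

Derivation:
Element change: A[5] -10 -> 8, delta = 18
For k < 5: P[k] unchanged, delta_P[k] = 0
For k >= 5: P[k] shifts by exactly 18
Delta array: [0, 0, 0, 0, 0, 18, 18, 18]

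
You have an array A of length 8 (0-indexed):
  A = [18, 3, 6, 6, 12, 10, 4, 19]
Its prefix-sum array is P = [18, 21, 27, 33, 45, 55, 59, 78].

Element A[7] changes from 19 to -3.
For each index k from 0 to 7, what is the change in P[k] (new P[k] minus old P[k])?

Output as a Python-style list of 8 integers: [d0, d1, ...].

Answer: [0, 0, 0, 0, 0, 0, 0, -22]

Derivation:
Element change: A[7] 19 -> -3, delta = -22
For k < 7: P[k] unchanged, delta_P[k] = 0
For k >= 7: P[k] shifts by exactly -22
Delta array: [0, 0, 0, 0, 0, 0, 0, -22]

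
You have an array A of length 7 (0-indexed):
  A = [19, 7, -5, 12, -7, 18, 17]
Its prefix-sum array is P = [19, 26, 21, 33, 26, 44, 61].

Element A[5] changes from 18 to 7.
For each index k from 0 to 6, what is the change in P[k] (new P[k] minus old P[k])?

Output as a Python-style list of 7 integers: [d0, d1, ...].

Element change: A[5] 18 -> 7, delta = -11
For k < 5: P[k] unchanged, delta_P[k] = 0
For k >= 5: P[k] shifts by exactly -11
Delta array: [0, 0, 0, 0, 0, -11, -11]

Answer: [0, 0, 0, 0, 0, -11, -11]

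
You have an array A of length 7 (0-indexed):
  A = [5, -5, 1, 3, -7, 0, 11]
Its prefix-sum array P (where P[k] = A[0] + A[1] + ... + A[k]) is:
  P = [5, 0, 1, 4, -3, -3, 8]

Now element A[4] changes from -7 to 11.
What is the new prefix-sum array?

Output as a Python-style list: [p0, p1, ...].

Change: A[4] -7 -> 11, delta = 18
P[k] for k < 4: unchanged (A[4] not included)
P[k] for k >= 4: shift by delta = 18
  P[0] = 5 + 0 = 5
  P[1] = 0 + 0 = 0
  P[2] = 1 + 0 = 1
  P[3] = 4 + 0 = 4
  P[4] = -3 + 18 = 15
  P[5] = -3 + 18 = 15
  P[6] = 8 + 18 = 26

Answer: [5, 0, 1, 4, 15, 15, 26]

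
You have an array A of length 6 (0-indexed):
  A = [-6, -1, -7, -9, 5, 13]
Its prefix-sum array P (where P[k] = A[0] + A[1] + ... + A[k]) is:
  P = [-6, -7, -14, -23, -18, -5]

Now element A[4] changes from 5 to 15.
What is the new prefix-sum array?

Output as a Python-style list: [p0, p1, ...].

Answer: [-6, -7, -14, -23, -8, 5]

Derivation:
Change: A[4] 5 -> 15, delta = 10
P[k] for k < 4: unchanged (A[4] not included)
P[k] for k >= 4: shift by delta = 10
  P[0] = -6 + 0 = -6
  P[1] = -7 + 0 = -7
  P[2] = -14 + 0 = -14
  P[3] = -23 + 0 = -23
  P[4] = -18 + 10 = -8
  P[5] = -5 + 10 = 5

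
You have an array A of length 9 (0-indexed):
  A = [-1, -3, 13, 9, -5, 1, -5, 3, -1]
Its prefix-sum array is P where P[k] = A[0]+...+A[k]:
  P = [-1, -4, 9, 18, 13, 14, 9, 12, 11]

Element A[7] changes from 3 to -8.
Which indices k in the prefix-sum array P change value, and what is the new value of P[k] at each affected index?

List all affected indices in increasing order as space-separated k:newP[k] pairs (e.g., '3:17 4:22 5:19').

P[k] = A[0] + ... + A[k]
P[k] includes A[7] iff k >= 7
Affected indices: 7, 8, ..., 8; delta = -11
  P[7]: 12 + -11 = 1
  P[8]: 11 + -11 = 0

Answer: 7:1 8:0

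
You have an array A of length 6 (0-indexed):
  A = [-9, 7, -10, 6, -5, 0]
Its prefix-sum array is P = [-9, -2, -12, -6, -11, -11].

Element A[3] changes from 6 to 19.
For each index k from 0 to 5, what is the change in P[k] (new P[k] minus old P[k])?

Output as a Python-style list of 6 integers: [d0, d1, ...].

Answer: [0, 0, 0, 13, 13, 13]

Derivation:
Element change: A[3] 6 -> 19, delta = 13
For k < 3: P[k] unchanged, delta_P[k] = 0
For k >= 3: P[k] shifts by exactly 13
Delta array: [0, 0, 0, 13, 13, 13]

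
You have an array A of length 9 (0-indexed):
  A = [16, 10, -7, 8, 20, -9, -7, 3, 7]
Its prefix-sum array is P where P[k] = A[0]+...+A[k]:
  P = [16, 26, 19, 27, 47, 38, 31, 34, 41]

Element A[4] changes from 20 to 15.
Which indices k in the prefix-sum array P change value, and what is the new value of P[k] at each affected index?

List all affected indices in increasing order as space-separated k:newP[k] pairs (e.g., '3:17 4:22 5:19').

Answer: 4:42 5:33 6:26 7:29 8:36

Derivation:
P[k] = A[0] + ... + A[k]
P[k] includes A[4] iff k >= 4
Affected indices: 4, 5, ..., 8; delta = -5
  P[4]: 47 + -5 = 42
  P[5]: 38 + -5 = 33
  P[6]: 31 + -5 = 26
  P[7]: 34 + -5 = 29
  P[8]: 41 + -5 = 36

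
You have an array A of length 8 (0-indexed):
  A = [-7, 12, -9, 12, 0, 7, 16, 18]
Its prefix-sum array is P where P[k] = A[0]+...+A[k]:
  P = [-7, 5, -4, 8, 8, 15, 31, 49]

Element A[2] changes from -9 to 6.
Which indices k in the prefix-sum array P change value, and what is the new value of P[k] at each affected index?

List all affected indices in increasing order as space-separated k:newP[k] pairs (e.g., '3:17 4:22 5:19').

Answer: 2:11 3:23 4:23 5:30 6:46 7:64

Derivation:
P[k] = A[0] + ... + A[k]
P[k] includes A[2] iff k >= 2
Affected indices: 2, 3, ..., 7; delta = 15
  P[2]: -4 + 15 = 11
  P[3]: 8 + 15 = 23
  P[4]: 8 + 15 = 23
  P[5]: 15 + 15 = 30
  P[6]: 31 + 15 = 46
  P[7]: 49 + 15 = 64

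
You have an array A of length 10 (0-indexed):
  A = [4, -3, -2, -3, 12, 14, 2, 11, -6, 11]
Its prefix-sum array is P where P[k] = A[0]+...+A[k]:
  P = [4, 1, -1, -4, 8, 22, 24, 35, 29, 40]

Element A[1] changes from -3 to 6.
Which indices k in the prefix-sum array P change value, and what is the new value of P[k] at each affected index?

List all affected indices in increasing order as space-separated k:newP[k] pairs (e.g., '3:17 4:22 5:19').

Answer: 1:10 2:8 3:5 4:17 5:31 6:33 7:44 8:38 9:49

Derivation:
P[k] = A[0] + ... + A[k]
P[k] includes A[1] iff k >= 1
Affected indices: 1, 2, ..., 9; delta = 9
  P[1]: 1 + 9 = 10
  P[2]: -1 + 9 = 8
  P[3]: -4 + 9 = 5
  P[4]: 8 + 9 = 17
  P[5]: 22 + 9 = 31
  P[6]: 24 + 9 = 33
  P[7]: 35 + 9 = 44
  P[8]: 29 + 9 = 38
  P[9]: 40 + 9 = 49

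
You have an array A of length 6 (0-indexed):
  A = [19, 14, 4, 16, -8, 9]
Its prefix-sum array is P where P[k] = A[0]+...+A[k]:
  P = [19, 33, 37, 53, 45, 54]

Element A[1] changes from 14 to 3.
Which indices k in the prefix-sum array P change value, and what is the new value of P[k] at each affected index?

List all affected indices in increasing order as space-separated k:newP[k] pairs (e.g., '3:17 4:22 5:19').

P[k] = A[0] + ... + A[k]
P[k] includes A[1] iff k >= 1
Affected indices: 1, 2, ..., 5; delta = -11
  P[1]: 33 + -11 = 22
  P[2]: 37 + -11 = 26
  P[3]: 53 + -11 = 42
  P[4]: 45 + -11 = 34
  P[5]: 54 + -11 = 43

Answer: 1:22 2:26 3:42 4:34 5:43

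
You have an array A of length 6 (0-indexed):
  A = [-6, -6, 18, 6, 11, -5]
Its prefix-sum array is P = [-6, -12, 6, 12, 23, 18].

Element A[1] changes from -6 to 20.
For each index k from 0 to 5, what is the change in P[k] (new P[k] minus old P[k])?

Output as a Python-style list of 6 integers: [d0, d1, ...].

Answer: [0, 26, 26, 26, 26, 26]

Derivation:
Element change: A[1] -6 -> 20, delta = 26
For k < 1: P[k] unchanged, delta_P[k] = 0
For k >= 1: P[k] shifts by exactly 26
Delta array: [0, 26, 26, 26, 26, 26]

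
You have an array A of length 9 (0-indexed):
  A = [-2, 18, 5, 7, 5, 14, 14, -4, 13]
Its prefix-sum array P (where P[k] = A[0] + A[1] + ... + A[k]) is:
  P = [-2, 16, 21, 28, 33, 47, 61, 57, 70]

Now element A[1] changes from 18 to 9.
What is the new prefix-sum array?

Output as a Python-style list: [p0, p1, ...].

Change: A[1] 18 -> 9, delta = -9
P[k] for k < 1: unchanged (A[1] not included)
P[k] for k >= 1: shift by delta = -9
  P[0] = -2 + 0 = -2
  P[1] = 16 + -9 = 7
  P[2] = 21 + -9 = 12
  P[3] = 28 + -9 = 19
  P[4] = 33 + -9 = 24
  P[5] = 47 + -9 = 38
  P[6] = 61 + -9 = 52
  P[7] = 57 + -9 = 48
  P[8] = 70 + -9 = 61

Answer: [-2, 7, 12, 19, 24, 38, 52, 48, 61]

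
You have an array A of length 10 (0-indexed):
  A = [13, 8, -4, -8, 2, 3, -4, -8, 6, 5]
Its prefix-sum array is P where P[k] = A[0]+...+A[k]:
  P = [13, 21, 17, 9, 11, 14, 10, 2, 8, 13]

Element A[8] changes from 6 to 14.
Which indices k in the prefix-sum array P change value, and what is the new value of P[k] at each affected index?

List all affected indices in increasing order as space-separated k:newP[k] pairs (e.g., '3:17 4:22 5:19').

Answer: 8:16 9:21

Derivation:
P[k] = A[0] + ... + A[k]
P[k] includes A[8] iff k >= 8
Affected indices: 8, 9, ..., 9; delta = 8
  P[8]: 8 + 8 = 16
  P[9]: 13 + 8 = 21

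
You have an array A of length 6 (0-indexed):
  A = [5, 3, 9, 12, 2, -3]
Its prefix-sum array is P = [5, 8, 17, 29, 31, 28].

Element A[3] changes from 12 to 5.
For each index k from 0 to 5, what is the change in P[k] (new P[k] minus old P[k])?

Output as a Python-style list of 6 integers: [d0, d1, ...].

Answer: [0, 0, 0, -7, -7, -7]

Derivation:
Element change: A[3] 12 -> 5, delta = -7
For k < 3: P[k] unchanged, delta_P[k] = 0
For k >= 3: P[k] shifts by exactly -7
Delta array: [0, 0, 0, -7, -7, -7]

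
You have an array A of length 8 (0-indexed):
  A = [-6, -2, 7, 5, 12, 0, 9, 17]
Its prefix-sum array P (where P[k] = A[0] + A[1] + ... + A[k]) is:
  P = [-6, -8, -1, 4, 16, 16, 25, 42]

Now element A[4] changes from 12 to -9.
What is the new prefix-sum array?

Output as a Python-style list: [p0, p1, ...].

Answer: [-6, -8, -1, 4, -5, -5, 4, 21]

Derivation:
Change: A[4] 12 -> -9, delta = -21
P[k] for k < 4: unchanged (A[4] not included)
P[k] for k >= 4: shift by delta = -21
  P[0] = -6 + 0 = -6
  P[1] = -8 + 0 = -8
  P[2] = -1 + 0 = -1
  P[3] = 4 + 0 = 4
  P[4] = 16 + -21 = -5
  P[5] = 16 + -21 = -5
  P[6] = 25 + -21 = 4
  P[7] = 42 + -21 = 21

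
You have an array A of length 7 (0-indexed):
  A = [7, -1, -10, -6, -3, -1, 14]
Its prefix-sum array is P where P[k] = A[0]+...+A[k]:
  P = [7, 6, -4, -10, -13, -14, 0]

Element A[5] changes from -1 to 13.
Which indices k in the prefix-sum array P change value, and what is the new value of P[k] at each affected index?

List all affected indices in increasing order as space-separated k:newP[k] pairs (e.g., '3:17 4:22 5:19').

Answer: 5:0 6:14

Derivation:
P[k] = A[0] + ... + A[k]
P[k] includes A[5] iff k >= 5
Affected indices: 5, 6, ..., 6; delta = 14
  P[5]: -14 + 14 = 0
  P[6]: 0 + 14 = 14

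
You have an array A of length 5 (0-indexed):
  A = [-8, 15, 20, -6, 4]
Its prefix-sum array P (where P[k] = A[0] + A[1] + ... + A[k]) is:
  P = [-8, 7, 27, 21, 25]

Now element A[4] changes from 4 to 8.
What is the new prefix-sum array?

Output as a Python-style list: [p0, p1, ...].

Answer: [-8, 7, 27, 21, 29]

Derivation:
Change: A[4] 4 -> 8, delta = 4
P[k] for k < 4: unchanged (A[4] not included)
P[k] for k >= 4: shift by delta = 4
  P[0] = -8 + 0 = -8
  P[1] = 7 + 0 = 7
  P[2] = 27 + 0 = 27
  P[3] = 21 + 0 = 21
  P[4] = 25 + 4 = 29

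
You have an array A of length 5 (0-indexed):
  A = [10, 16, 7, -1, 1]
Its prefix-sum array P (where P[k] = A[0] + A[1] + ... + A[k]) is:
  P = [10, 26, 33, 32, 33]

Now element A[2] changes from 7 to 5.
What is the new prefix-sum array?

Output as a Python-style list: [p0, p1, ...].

Answer: [10, 26, 31, 30, 31]

Derivation:
Change: A[2] 7 -> 5, delta = -2
P[k] for k < 2: unchanged (A[2] not included)
P[k] for k >= 2: shift by delta = -2
  P[0] = 10 + 0 = 10
  P[1] = 26 + 0 = 26
  P[2] = 33 + -2 = 31
  P[3] = 32 + -2 = 30
  P[4] = 33 + -2 = 31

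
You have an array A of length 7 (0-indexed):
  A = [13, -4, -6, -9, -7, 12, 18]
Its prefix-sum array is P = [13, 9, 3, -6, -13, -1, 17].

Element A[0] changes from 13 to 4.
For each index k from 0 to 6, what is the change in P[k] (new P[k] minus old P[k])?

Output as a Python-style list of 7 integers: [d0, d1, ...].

Answer: [-9, -9, -9, -9, -9, -9, -9]

Derivation:
Element change: A[0] 13 -> 4, delta = -9
For k < 0: P[k] unchanged, delta_P[k] = 0
For k >= 0: P[k] shifts by exactly -9
Delta array: [-9, -9, -9, -9, -9, -9, -9]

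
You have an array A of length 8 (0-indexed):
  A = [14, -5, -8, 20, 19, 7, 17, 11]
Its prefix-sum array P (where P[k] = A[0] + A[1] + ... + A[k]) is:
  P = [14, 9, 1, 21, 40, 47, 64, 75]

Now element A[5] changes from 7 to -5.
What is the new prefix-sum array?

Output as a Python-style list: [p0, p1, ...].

Answer: [14, 9, 1, 21, 40, 35, 52, 63]

Derivation:
Change: A[5] 7 -> -5, delta = -12
P[k] for k < 5: unchanged (A[5] not included)
P[k] for k >= 5: shift by delta = -12
  P[0] = 14 + 0 = 14
  P[1] = 9 + 0 = 9
  P[2] = 1 + 0 = 1
  P[3] = 21 + 0 = 21
  P[4] = 40 + 0 = 40
  P[5] = 47 + -12 = 35
  P[6] = 64 + -12 = 52
  P[7] = 75 + -12 = 63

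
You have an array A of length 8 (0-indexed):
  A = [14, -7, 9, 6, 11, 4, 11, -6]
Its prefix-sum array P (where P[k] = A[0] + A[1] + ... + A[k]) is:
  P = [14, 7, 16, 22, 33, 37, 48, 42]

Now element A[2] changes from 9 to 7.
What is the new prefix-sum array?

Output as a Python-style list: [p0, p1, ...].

Change: A[2] 9 -> 7, delta = -2
P[k] for k < 2: unchanged (A[2] not included)
P[k] for k >= 2: shift by delta = -2
  P[0] = 14 + 0 = 14
  P[1] = 7 + 0 = 7
  P[2] = 16 + -2 = 14
  P[3] = 22 + -2 = 20
  P[4] = 33 + -2 = 31
  P[5] = 37 + -2 = 35
  P[6] = 48 + -2 = 46
  P[7] = 42 + -2 = 40

Answer: [14, 7, 14, 20, 31, 35, 46, 40]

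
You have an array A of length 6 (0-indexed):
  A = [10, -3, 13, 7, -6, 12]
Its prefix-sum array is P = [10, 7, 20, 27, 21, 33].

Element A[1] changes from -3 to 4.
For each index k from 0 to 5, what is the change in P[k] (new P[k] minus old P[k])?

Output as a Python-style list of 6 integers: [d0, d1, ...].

Answer: [0, 7, 7, 7, 7, 7]

Derivation:
Element change: A[1] -3 -> 4, delta = 7
For k < 1: P[k] unchanged, delta_P[k] = 0
For k >= 1: P[k] shifts by exactly 7
Delta array: [0, 7, 7, 7, 7, 7]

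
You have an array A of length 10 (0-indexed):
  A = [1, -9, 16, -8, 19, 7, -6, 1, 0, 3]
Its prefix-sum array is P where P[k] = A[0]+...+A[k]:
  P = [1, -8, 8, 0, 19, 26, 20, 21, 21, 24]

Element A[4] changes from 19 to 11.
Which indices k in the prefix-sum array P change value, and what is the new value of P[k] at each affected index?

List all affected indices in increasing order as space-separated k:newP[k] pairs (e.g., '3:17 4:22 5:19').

Answer: 4:11 5:18 6:12 7:13 8:13 9:16

Derivation:
P[k] = A[0] + ... + A[k]
P[k] includes A[4] iff k >= 4
Affected indices: 4, 5, ..., 9; delta = -8
  P[4]: 19 + -8 = 11
  P[5]: 26 + -8 = 18
  P[6]: 20 + -8 = 12
  P[7]: 21 + -8 = 13
  P[8]: 21 + -8 = 13
  P[9]: 24 + -8 = 16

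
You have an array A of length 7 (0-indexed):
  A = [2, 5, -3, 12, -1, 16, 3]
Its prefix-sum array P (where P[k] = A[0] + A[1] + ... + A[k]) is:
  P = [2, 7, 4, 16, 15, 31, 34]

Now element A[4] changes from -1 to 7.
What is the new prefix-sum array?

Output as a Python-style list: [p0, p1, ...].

Change: A[4] -1 -> 7, delta = 8
P[k] for k < 4: unchanged (A[4] not included)
P[k] for k >= 4: shift by delta = 8
  P[0] = 2 + 0 = 2
  P[1] = 7 + 0 = 7
  P[2] = 4 + 0 = 4
  P[3] = 16 + 0 = 16
  P[4] = 15 + 8 = 23
  P[5] = 31 + 8 = 39
  P[6] = 34 + 8 = 42

Answer: [2, 7, 4, 16, 23, 39, 42]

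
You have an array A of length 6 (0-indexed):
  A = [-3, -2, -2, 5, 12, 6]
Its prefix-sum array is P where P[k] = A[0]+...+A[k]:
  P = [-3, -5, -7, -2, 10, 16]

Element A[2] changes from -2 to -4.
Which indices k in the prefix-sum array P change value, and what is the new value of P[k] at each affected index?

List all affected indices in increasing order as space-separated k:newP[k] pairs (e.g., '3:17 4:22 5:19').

Answer: 2:-9 3:-4 4:8 5:14

Derivation:
P[k] = A[0] + ... + A[k]
P[k] includes A[2] iff k >= 2
Affected indices: 2, 3, ..., 5; delta = -2
  P[2]: -7 + -2 = -9
  P[3]: -2 + -2 = -4
  P[4]: 10 + -2 = 8
  P[5]: 16 + -2 = 14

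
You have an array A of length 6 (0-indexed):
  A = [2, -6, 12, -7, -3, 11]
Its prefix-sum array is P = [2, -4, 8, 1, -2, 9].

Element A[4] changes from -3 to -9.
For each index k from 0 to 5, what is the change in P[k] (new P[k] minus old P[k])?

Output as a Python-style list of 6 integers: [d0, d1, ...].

Element change: A[4] -3 -> -9, delta = -6
For k < 4: P[k] unchanged, delta_P[k] = 0
For k >= 4: P[k] shifts by exactly -6
Delta array: [0, 0, 0, 0, -6, -6]

Answer: [0, 0, 0, 0, -6, -6]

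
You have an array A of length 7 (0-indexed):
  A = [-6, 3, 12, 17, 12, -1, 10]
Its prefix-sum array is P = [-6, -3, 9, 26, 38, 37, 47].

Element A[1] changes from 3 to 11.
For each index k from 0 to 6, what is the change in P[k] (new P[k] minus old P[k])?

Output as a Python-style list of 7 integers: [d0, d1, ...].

Element change: A[1] 3 -> 11, delta = 8
For k < 1: P[k] unchanged, delta_P[k] = 0
For k >= 1: P[k] shifts by exactly 8
Delta array: [0, 8, 8, 8, 8, 8, 8]

Answer: [0, 8, 8, 8, 8, 8, 8]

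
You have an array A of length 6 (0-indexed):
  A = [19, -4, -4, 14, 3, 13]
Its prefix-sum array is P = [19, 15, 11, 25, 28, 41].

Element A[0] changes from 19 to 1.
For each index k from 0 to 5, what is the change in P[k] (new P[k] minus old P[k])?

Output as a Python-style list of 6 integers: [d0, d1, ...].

Answer: [-18, -18, -18, -18, -18, -18]

Derivation:
Element change: A[0] 19 -> 1, delta = -18
For k < 0: P[k] unchanged, delta_P[k] = 0
For k >= 0: P[k] shifts by exactly -18
Delta array: [-18, -18, -18, -18, -18, -18]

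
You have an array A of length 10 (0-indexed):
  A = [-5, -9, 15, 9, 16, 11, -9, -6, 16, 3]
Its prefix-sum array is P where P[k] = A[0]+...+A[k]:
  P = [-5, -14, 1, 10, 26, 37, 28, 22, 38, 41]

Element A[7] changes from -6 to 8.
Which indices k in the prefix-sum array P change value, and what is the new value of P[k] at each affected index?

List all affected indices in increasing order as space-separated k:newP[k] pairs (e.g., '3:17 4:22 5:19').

Answer: 7:36 8:52 9:55

Derivation:
P[k] = A[0] + ... + A[k]
P[k] includes A[7] iff k >= 7
Affected indices: 7, 8, ..., 9; delta = 14
  P[7]: 22 + 14 = 36
  P[8]: 38 + 14 = 52
  P[9]: 41 + 14 = 55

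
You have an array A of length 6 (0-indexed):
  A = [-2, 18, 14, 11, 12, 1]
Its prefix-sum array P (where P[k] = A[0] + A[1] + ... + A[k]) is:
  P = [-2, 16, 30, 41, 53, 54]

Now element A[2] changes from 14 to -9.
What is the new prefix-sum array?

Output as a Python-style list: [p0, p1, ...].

Answer: [-2, 16, 7, 18, 30, 31]

Derivation:
Change: A[2] 14 -> -9, delta = -23
P[k] for k < 2: unchanged (A[2] not included)
P[k] for k >= 2: shift by delta = -23
  P[0] = -2 + 0 = -2
  P[1] = 16 + 0 = 16
  P[2] = 30 + -23 = 7
  P[3] = 41 + -23 = 18
  P[4] = 53 + -23 = 30
  P[5] = 54 + -23 = 31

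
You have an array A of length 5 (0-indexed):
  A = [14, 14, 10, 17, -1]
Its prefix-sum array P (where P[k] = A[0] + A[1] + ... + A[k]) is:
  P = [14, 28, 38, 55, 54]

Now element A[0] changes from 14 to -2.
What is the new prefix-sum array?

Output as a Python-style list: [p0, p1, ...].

Change: A[0] 14 -> -2, delta = -16
P[k] for k < 0: unchanged (A[0] not included)
P[k] for k >= 0: shift by delta = -16
  P[0] = 14 + -16 = -2
  P[1] = 28 + -16 = 12
  P[2] = 38 + -16 = 22
  P[3] = 55 + -16 = 39
  P[4] = 54 + -16 = 38

Answer: [-2, 12, 22, 39, 38]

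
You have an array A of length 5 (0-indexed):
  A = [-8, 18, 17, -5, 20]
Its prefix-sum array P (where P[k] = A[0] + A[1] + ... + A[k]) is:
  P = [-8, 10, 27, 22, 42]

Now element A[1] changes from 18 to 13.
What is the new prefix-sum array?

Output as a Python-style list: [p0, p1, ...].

Change: A[1] 18 -> 13, delta = -5
P[k] for k < 1: unchanged (A[1] not included)
P[k] for k >= 1: shift by delta = -5
  P[0] = -8 + 0 = -8
  P[1] = 10 + -5 = 5
  P[2] = 27 + -5 = 22
  P[3] = 22 + -5 = 17
  P[4] = 42 + -5 = 37

Answer: [-8, 5, 22, 17, 37]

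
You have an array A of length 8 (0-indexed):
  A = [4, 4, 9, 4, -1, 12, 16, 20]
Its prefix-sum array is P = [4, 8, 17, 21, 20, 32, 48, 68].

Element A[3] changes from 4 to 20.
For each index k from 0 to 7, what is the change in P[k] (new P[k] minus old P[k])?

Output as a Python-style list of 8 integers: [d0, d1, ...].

Answer: [0, 0, 0, 16, 16, 16, 16, 16]

Derivation:
Element change: A[3] 4 -> 20, delta = 16
For k < 3: P[k] unchanged, delta_P[k] = 0
For k >= 3: P[k] shifts by exactly 16
Delta array: [0, 0, 0, 16, 16, 16, 16, 16]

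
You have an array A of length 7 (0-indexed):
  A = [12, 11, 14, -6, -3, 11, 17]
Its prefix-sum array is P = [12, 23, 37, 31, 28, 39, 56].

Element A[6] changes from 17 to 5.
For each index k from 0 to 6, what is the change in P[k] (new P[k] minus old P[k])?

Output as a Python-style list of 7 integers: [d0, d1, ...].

Element change: A[6] 17 -> 5, delta = -12
For k < 6: P[k] unchanged, delta_P[k] = 0
For k >= 6: P[k] shifts by exactly -12
Delta array: [0, 0, 0, 0, 0, 0, -12]

Answer: [0, 0, 0, 0, 0, 0, -12]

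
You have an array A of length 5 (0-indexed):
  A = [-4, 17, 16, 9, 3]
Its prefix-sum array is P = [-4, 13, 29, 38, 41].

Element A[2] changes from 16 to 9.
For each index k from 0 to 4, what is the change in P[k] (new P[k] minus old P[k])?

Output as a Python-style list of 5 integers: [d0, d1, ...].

Element change: A[2] 16 -> 9, delta = -7
For k < 2: P[k] unchanged, delta_P[k] = 0
For k >= 2: P[k] shifts by exactly -7
Delta array: [0, 0, -7, -7, -7]

Answer: [0, 0, -7, -7, -7]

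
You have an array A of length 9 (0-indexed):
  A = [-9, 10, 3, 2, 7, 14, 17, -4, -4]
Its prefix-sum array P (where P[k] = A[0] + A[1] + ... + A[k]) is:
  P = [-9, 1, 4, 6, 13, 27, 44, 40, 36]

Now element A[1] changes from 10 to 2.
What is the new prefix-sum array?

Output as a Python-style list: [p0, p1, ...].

Change: A[1] 10 -> 2, delta = -8
P[k] for k < 1: unchanged (A[1] not included)
P[k] for k >= 1: shift by delta = -8
  P[0] = -9 + 0 = -9
  P[1] = 1 + -8 = -7
  P[2] = 4 + -8 = -4
  P[3] = 6 + -8 = -2
  P[4] = 13 + -8 = 5
  P[5] = 27 + -8 = 19
  P[6] = 44 + -8 = 36
  P[7] = 40 + -8 = 32
  P[8] = 36 + -8 = 28

Answer: [-9, -7, -4, -2, 5, 19, 36, 32, 28]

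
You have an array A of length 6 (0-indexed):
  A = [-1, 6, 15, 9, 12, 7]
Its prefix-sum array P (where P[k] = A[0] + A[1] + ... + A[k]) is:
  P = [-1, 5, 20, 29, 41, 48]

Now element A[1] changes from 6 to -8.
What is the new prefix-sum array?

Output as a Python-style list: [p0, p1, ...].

Change: A[1] 6 -> -8, delta = -14
P[k] for k < 1: unchanged (A[1] not included)
P[k] for k >= 1: shift by delta = -14
  P[0] = -1 + 0 = -1
  P[1] = 5 + -14 = -9
  P[2] = 20 + -14 = 6
  P[3] = 29 + -14 = 15
  P[4] = 41 + -14 = 27
  P[5] = 48 + -14 = 34

Answer: [-1, -9, 6, 15, 27, 34]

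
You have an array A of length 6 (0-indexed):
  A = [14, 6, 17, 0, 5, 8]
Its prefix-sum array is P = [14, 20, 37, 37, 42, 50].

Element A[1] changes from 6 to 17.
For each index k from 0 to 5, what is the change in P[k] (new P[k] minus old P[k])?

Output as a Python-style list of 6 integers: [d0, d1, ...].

Answer: [0, 11, 11, 11, 11, 11]

Derivation:
Element change: A[1] 6 -> 17, delta = 11
For k < 1: P[k] unchanged, delta_P[k] = 0
For k >= 1: P[k] shifts by exactly 11
Delta array: [0, 11, 11, 11, 11, 11]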